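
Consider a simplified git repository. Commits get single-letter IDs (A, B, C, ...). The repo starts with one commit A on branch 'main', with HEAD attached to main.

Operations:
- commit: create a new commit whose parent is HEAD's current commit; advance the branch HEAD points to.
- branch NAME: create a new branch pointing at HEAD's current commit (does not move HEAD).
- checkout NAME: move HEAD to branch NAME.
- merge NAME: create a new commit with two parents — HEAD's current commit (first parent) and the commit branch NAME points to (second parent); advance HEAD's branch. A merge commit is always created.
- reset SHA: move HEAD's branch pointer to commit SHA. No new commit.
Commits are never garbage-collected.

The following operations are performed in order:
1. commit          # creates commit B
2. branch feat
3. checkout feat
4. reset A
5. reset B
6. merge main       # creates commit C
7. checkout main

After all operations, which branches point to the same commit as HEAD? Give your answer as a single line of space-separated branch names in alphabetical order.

After op 1 (commit): HEAD=main@B [main=B]
After op 2 (branch): HEAD=main@B [feat=B main=B]
After op 3 (checkout): HEAD=feat@B [feat=B main=B]
After op 4 (reset): HEAD=feat@A [feat=A main=B]
After op 5 (reset): HEAD=feat@B [feat=B main=B]
After op 6 (merge): HEAD=feat@C [feat=C main=B]
After op 7 (checkout): HEAD=main@B [feat=C main=B]

Answer: main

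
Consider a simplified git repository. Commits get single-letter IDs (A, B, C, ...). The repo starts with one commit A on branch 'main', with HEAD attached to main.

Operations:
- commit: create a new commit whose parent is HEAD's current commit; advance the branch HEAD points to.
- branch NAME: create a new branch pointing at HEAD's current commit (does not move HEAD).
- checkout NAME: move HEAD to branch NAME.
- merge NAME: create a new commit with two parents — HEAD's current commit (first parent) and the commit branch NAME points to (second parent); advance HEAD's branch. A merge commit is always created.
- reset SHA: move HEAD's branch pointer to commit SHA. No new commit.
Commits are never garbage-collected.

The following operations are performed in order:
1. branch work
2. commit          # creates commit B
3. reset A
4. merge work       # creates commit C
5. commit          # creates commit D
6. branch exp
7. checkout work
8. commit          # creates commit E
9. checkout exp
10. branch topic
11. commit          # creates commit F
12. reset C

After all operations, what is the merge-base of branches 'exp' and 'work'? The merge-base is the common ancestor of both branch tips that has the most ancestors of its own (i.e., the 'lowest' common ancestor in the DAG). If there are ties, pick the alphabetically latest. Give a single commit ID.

Answer: A

Derivation:
After op 1 (branch): HEAD=main@A [main=A work=A]
After op 2 (commit): HEAD=main@B [main=B work=A]
After op 3 (reset): HEAD=main@A [main=A work=A]
After op 4 (merge): HEAD=main@C [main=C work=A]
After op 5 (commit): HEAD=main@D [main=D work=A]
After op 6 (branch): HEAD=main@D [exp=D main=D work=A]
After op 7 (checkout): HEAD=work@A [exp=D main=D work=A]
After op 8 (commit): HEAD=work@E [exp=D main=D work=E]
After op 9 (checkout): HEAD=exp@D [exp=D main=D work=E]
After op 10 (branch): HEAD=exp@D [exp=D main=D topic=D work=E]
After op 11 (commit): HEAD=exp@F [exp=F main=D topic=D work=E]
After op 12 (reset): HEAD=exp@C [exp=C main=D topic=D work=E]
ancestors(exp=C): ['A', 'C']
ancestors(work=E): ['A', 'E']
common: ['A']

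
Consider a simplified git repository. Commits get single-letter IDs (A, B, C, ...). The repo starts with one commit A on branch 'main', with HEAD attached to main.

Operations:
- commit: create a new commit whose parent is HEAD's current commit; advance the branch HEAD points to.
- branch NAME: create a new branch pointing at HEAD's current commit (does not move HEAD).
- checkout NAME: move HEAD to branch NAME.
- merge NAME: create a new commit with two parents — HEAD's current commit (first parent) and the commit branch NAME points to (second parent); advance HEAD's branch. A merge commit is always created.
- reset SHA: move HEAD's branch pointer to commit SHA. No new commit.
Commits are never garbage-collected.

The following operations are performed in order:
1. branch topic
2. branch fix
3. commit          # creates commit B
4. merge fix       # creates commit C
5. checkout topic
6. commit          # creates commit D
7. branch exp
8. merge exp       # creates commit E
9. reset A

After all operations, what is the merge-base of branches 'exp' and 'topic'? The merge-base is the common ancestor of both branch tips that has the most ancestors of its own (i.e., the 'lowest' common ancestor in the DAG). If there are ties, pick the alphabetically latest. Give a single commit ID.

After op 1 (branch): HEAD=main@A [main=A topic=A]
After op 2 (branch): HEAD=main@A [fix=A main=A topic=A]
After op 3 (commit): HEAD=main@B [fix=A main=B topic=A]
After op 4 (merge): HEAD=main@C [fix=A main=C topic=A]
After op 5 (checkout): HEAD=topic@A [fix=A main=C topic=A]
After op 6 (commit): HEAD=topic@D [fix=A main=C topic=D]
After op 7 (branch): HEAD=topic@D [exp=D fix=A main=C topic=D]
After op 8 (merge): HEAD=topic@E [exp=D fix=A main=C topic=E]
After op 9 (reset): HEAD=topic@A [exp=D fix=A main=C topic=A]
ancestors(exp=D): ['A', 'D']
ancestors(topic=A): ['A']
common: ['A']

Answer: A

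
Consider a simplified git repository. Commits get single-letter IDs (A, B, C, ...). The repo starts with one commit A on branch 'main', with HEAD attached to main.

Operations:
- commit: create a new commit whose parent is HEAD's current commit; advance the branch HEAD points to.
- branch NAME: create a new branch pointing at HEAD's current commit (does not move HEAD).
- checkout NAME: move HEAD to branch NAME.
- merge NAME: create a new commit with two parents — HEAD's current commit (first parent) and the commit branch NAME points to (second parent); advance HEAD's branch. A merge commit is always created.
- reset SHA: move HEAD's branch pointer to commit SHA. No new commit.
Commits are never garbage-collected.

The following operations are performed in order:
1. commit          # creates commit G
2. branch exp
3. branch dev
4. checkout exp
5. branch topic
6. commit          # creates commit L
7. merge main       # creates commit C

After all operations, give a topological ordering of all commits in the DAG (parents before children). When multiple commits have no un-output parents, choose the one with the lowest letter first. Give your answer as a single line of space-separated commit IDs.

After op 1 (commit): HEAD=main@G [main=G]
After op 2 (branch): HEAD=main@G [exp=G main=G]
After op 3 (branch): HEAD=main@G [dev=G exp=G main=G]
After op 4 (checkout): HEAD=exp@G [dev=G exp=G main=G]
After op 5 (branch): HEAD=exp@G [dev=G exp=G main=G topic=G]
After op 6 (commit): HEAD=exp@L [dev=G exp=L main=G topic=G]
After op 7 (merge): HEAD=exp@C [dev=G exp=C main=G topic=G]
commit A: parents=[]
commit C: parents=['L', 'G']
commit G: parents=['A']
commit L: parents=['G']

Answer: A G L C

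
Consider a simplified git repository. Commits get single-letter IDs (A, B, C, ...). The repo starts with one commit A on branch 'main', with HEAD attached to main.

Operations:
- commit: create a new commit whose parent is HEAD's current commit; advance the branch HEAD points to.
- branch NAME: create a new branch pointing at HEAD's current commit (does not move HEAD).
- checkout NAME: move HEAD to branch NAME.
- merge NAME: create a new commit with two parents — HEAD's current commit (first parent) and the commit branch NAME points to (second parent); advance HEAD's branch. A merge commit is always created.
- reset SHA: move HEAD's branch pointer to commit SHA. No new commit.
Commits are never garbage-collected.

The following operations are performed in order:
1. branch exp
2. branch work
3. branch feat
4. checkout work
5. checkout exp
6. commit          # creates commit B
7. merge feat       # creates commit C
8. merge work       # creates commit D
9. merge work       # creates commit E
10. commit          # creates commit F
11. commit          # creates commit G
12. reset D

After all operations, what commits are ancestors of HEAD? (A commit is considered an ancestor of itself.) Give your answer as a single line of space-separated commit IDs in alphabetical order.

After op 1 (branch): HEAD=main@A [exp=A main=A]
After op 2 (branch): HEAD=main@A [exp=A main=A work=A]
After op 3 (branch): HEAD=main@A [exp=A feat=A main=A work=A]
After op 4 (checkout): HEAD=work@A [exp=A feat=A main=A work=A]
After op 5 (checkout): HEAD=exp@A [exp=A feat=A main=A work=A]
After op 6 (commit): HEAD=exp@B [exp=B feat=A main=A work=A]
After op 7 (merge): HEAD=exp@C [exp=C feat=A main=A work=A]
After op 8 (merge): HEAD=exp@D [exp=D feat=A main=A work=A]
After op 9 (merge): HEAD=exp@E [exp=E feat=A main=A work=A]
After op 10 (commit): HEAD=exp@F [exp=F feat=A main=A work=A]
After op 11 (commit): HEAD=exp@G [exp=G feat=A main=A work=A]
After op 12 (reset): HEAD=exp@D [exp=D feat=A main=A work=A]

Answer: A B C D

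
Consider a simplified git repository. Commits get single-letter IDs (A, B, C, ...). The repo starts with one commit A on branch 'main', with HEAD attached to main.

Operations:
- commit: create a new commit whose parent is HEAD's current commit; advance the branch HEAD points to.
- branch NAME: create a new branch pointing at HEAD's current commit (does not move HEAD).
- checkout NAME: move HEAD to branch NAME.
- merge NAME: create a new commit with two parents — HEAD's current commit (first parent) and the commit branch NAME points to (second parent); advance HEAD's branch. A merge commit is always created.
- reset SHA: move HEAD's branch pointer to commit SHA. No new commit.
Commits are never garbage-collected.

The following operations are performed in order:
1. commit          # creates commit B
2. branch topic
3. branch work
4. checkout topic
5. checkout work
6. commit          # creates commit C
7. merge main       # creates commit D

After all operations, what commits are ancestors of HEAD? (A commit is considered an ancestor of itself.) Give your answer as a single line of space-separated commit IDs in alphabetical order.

After op 1 (commit): HEAD=main@B [main=B]
After op 2 (branch): HEAD=main@B [main=B topic=B]
After op 3 (branch): HEAD=main@B [main=B topic=B work=B]
After op 4 (checkout): HEAD=topic@B [main=B topic=B work=B]
After op 5 (checkout): HEAD=work@B [main=B topic=B work=B]
After op 6 (commit): HEAD=work@C [main=B topic=B work=C]
After op 7 (merge): HEAD=work@D [main=B topic=B work=D]

Answer: A B C D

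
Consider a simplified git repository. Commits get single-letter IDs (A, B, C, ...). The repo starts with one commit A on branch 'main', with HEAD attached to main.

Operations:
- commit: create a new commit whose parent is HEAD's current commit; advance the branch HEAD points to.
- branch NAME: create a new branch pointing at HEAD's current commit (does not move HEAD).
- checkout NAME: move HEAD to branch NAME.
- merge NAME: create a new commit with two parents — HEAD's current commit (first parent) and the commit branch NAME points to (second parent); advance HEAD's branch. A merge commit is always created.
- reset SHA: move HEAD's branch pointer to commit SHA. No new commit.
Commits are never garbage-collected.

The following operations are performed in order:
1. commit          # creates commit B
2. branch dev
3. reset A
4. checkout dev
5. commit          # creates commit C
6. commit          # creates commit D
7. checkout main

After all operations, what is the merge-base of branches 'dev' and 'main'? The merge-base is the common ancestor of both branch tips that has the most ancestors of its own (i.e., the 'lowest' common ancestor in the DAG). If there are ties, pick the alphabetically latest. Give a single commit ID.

After op 1 (commit): HEAD=main@B [main=B]
After op 2 (branch): HEAD=main@B [dev=B main=B]
After op 3 (reset): HEAD=main@A [dev=B main=A]
After op 4 (checkout): HEAD=dev@B [dev=B main=A]
After op 5 (commit): HEAD=dev@C [dev=C main=A]
After op 6 (commit): HEAD=dev@D [dev=D main=A]
After op 7 (checkout): HEAD=main@A [dev=D main=A]
ancestors(dev=D): ['A', 'B', 'C', 'D']
ancestors(main=A): ['A']
common: ['A']

Answer: A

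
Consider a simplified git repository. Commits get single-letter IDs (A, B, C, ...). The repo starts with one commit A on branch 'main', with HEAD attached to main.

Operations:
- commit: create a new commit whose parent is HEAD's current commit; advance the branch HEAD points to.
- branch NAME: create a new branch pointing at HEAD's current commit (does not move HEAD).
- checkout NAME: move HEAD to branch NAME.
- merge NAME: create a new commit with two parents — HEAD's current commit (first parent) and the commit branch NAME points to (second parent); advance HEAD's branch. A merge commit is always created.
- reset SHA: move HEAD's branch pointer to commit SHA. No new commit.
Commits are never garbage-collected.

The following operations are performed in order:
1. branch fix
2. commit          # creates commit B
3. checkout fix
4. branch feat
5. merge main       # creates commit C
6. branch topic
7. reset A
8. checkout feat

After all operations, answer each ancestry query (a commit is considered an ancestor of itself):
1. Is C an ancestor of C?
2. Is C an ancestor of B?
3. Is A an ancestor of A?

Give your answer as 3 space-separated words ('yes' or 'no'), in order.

After op 1 (branch): HEAD=main@A [fix=A main=A]
After op 2 (commit): HEAD=main@B [fix=A main=B]
After op 3 (checkout): HEAD=fix@A [fix=A main=B]
After op 4 (branch): HEAD=fix@A [feat=A fix=A main=B]
After op 5 (merge): HEAD=fix@C [feat=A fix=C main=B]
After op 6 (branch): HEAD=fix@C [feat=A fix=C main=B topic=C]
After op 7 (reset): HEAD=fix@A [feat=A fix=A main=B topic=C]
After op 8 (checkout): HEAD=feat@A [feat=A fix=A main=B topic=C]
ancestors(C) = {A,B,C}; C in? yes
ancestors(B) = {A,B}; C in? no
ancestors(A) = {A}; A in? yes

Answer: yes no yes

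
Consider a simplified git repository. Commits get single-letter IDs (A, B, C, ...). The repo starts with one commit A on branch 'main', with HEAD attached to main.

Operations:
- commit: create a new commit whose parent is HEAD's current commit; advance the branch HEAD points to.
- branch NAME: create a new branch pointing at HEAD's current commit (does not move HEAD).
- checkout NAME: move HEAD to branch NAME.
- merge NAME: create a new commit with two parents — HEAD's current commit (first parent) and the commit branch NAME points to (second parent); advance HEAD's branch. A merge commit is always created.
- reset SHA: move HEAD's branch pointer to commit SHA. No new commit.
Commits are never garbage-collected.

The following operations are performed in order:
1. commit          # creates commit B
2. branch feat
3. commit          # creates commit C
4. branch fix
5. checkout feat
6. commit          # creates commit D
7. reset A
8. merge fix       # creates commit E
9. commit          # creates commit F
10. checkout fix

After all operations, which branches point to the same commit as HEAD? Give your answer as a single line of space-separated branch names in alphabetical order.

Answer: fix main

Derivation:
After op 1 (commit): HEAD=main@B [main=B]
After op 2 (branch): HEAD=main@B [feat=B main=B]
After op 3 (commit): HEAD=main@C [feat=B main=C]
After op 4 (branch): HEAD=main@C [feat=B fix=C main=C]
After op 5 (checkout): HEAD=feat@B [feat=B fix=C main=C]
After op 6 (commit): HEAD=feat@D [feat=D fix=C main=C]
After op 7 (reset): HEAD=feat@A [feat=A fix=C main=C]
After op 8 (merge): HEAD=feat@E [feat=E fix=C main=C]
After op 9 (commit): HEAD=feat@F [feat=F fix=C main=C]
After op 10 (checkout): HEAD=fix@C [feat=F fix=C main=C]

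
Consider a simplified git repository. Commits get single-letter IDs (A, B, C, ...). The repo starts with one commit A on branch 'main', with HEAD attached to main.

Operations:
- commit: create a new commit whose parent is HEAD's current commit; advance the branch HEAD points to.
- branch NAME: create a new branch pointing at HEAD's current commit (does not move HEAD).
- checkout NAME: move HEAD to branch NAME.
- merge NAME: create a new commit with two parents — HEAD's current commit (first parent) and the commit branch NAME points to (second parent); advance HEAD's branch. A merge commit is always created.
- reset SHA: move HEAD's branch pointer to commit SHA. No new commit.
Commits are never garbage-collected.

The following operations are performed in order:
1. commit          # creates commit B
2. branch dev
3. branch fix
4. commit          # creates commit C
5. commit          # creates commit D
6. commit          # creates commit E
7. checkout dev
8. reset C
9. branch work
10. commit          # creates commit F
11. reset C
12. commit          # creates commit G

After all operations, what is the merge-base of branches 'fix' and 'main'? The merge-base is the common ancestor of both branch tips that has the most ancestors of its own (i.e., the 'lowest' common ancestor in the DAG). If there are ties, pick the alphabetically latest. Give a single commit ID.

After op 1 (commit): HEAD=main@B [main=B]
After op 2 (branch): HEAD=main@B [dev=B main=B]
After op 3 (branch): HEAD=main@B [dev=B fix=B main=B]
After op 4 (commit): HEAD=main@C [dev=B fix=B main=C]
After op 5 (commit): HEAD=main@D [dev=B fix=B main=D]
After op 6 (commit): HEAD=main@E [dev=B fix=B main=E]
After op 7 (checkout): HEAD=dev@B [dev=B fix=B main=E]
After op 8 (reset): HEAD=dev@C [dev=C fix=B main=E]
After op 9 (branch): HEAD=dev@C [dev=C fix=B main=E work=C]
After op 10 (commit): HEAD=dev@F [dev=F fix=B main=E work=C]
After op 11 (reset): HEAD=dev@C [dev=C fix=B main=E work=C]
After op 12 (commit): HEAD=dev@G [dev=G fix=B main=E work=C]
ancestors(fix=B): ['A', 'B']
ancestors(main=E): ['A', 'B', 'C', 'D', 'E']
common: ['A', 'B']

Answer: B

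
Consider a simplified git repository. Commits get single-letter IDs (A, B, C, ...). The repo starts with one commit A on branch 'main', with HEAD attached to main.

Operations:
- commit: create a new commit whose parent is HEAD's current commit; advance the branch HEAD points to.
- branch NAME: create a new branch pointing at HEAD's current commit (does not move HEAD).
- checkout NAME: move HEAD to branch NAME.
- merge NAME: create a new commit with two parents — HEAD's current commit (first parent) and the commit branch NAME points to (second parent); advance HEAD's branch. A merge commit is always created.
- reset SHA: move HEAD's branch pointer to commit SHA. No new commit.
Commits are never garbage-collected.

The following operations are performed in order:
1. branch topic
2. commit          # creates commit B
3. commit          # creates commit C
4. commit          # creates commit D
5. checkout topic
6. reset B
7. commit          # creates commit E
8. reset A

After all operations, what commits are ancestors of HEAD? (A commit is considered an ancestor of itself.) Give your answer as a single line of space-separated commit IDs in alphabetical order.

After op 1 (branch): HEAD=main@A [main=A topic=A]
After op 2 (commit): HEAD=main@B [main=B topic=A]
After op 3 (commit): HEAD=main@C [main=C topic=A]
After op 4 (commit): HEAD=main@D [main=D topic=A]
After op 5 (checkout): HEAD=topic@A [main=D topic=A]
After op 6 (reset): HEAD=topic@B [main=D topic=B]
After op 7 (commit): HEAD=topic@E [main=D topic=E]
After op 8 (reset): HEAD=topic@A [main=D topic=A]

Answer: A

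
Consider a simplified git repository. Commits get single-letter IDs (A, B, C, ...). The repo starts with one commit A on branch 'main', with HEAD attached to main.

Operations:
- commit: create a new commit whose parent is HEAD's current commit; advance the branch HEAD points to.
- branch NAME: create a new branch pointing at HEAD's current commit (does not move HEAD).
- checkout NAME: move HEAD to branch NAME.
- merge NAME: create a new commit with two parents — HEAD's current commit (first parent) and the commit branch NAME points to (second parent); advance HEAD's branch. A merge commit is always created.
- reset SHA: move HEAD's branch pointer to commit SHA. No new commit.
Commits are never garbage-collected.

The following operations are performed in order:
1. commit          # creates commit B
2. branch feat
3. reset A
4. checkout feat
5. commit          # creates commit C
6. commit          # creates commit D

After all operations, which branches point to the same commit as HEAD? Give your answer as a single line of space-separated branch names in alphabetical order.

After op 1 (commit): HEAD=main@B [main=B]
After op 2 (branch): HEAD=main@B [feat=B main=B]
After op 3 (reset): HEAD=main@A [feat=B main=A]
After op 4 (checkout): HEAD=feat@B [feat=B main=A]
After op 5 (commit): HEAD=feat@C [feat=C main=A]
After op 6 (commit): HEAD=feat@D [feat=D main=A]

Answer: feat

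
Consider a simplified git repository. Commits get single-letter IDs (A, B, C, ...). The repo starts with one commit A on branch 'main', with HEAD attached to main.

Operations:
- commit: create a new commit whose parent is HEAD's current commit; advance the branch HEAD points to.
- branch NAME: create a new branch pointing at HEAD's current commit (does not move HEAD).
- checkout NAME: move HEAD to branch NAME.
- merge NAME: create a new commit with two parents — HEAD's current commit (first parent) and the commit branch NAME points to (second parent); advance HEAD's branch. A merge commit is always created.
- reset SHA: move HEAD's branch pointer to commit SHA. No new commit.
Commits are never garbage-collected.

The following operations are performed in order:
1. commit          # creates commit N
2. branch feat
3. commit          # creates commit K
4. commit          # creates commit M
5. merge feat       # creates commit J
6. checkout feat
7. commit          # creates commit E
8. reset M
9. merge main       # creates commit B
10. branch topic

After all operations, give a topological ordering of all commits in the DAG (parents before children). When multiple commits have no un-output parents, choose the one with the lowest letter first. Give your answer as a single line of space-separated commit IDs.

After op 1 (commit): HEAD=main@N [main=N]
After op 2 (branch): HEAD=main@N [feat=N main=N]
After op 3 (commit): HEAD=main@K [feat=N main=K]
After op 4 (commit): HEAD=main@M [feat=N main=M]
After op 5 (merge): HEAD=main@J [feat=N main=J]
After op 6 (checkout): HEAD=feat@N [feat=N main=J]
After op 7 (commit): HEAD=feat@E [feat=E main=J]
After op 8 (reset): HEAD=feat@M [feat=M main=J]
After op 9 (merge): HEAD=feat@B [feat=B main=J]
After op 10 (branch): HEAD=feat@B [feat=B main=J topic=B]
commit A: parents=[]
commit B: parents=['M', 'J']
commit E: parents=['N']
commit J: parents=['M', 'N']
commit K: parents=['N']
commit M: parents=['K']
commit N: parents=['A']

Answer: A N E K M J B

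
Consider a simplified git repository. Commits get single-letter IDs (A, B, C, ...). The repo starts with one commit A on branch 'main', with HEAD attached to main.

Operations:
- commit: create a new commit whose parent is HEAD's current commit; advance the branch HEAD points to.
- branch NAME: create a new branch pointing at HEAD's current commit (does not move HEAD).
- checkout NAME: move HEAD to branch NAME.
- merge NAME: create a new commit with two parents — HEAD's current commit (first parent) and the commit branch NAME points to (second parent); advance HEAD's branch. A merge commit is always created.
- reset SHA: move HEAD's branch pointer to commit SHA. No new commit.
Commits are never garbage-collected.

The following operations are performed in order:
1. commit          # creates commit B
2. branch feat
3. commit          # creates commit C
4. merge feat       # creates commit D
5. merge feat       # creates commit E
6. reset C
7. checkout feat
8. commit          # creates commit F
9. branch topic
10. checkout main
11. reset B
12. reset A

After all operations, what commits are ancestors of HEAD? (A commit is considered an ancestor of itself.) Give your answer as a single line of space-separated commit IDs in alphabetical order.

After op 1 (commit): HEAD=main@B [main=B]
After op 2 (branch): HEAD=main@B [feat=B main=B]
After op 3 (commit): HEAD=main@C [feat=B main=C]
After op 4 (merge): HEAD=main@D [feat=B main=D]
After op 5 (merge): HEAD=main@E [feat=B main=E]
After op 6 (reset): HEAD=main@C [feat=B main=C]
After op 7 (checkout): HEAD=feat@B [feat=B main=C]
After op 8 (commit): HEAD=feat@F [feat=F main=C]
After op 9 (branch): HEAD=feat@F [feat=F main=C topic=F]
After op 10 (checkout): HEAD=main@C [feat=F main=C topic=F]
After op 11 (reset): HEAD=main@B [feat=F main=B topic=F]
After op 12 (reset): HEAD=main@A [feat=F main=A topic=F]

Answer: A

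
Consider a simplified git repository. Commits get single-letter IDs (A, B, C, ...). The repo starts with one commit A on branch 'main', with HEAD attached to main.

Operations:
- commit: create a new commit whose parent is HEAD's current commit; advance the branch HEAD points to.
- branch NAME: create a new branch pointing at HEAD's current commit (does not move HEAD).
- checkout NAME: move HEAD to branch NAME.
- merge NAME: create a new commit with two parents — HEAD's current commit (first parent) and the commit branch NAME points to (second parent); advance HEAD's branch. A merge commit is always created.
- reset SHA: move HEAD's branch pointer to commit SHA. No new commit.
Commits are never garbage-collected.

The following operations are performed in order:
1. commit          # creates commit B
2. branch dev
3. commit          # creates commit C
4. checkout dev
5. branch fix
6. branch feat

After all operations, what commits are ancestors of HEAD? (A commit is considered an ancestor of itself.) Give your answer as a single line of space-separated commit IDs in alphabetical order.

Answer: A B

Derivation:
After op 1 (commit): HEAD=main@B [main=B]
After op 2 (branch): HEAD=main@B [dev=B main=B]
After op 3 (commit): HEAD=main@C [dev=B main=C]
After op 4 (checkout): HEAD=dev@B [dev=B main=C]
After op 5 (branch): HEAD=dev@B [dev=B fix=B main=C]
After op 6 (branch): HEAD=dev@B [dev=B feat=B fix=B main=C]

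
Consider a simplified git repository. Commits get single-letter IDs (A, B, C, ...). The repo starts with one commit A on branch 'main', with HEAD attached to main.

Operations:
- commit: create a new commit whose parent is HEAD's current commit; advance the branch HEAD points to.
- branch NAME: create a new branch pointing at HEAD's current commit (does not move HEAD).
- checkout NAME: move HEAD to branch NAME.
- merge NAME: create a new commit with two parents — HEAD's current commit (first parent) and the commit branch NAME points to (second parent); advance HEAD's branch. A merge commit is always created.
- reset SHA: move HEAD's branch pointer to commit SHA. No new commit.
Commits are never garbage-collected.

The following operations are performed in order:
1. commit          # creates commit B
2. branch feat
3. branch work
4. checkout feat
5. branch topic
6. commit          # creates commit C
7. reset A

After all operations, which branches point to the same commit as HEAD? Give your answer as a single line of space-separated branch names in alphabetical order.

After op 1 (commit): HEAD=main@B [main=B]
After op 2 (branch): HEAD=main@B [feat=B main=B]
After op 3 (branch): HEAD=main@B [feat=B main=B work=B]
After op 4 (checkout): HEAD=feat@B [feat=B main=B work=B]
After op 5 (branch): HEAD=feat@B [feat=B main=B topic=B work=B]
After op 6 (commit): HEAD=feat@C [feat=C main=B topic=B work=B]
After op 7 (reset): HEAD=feat@A [feat=A main=B topic=B work=B]

Answer: feat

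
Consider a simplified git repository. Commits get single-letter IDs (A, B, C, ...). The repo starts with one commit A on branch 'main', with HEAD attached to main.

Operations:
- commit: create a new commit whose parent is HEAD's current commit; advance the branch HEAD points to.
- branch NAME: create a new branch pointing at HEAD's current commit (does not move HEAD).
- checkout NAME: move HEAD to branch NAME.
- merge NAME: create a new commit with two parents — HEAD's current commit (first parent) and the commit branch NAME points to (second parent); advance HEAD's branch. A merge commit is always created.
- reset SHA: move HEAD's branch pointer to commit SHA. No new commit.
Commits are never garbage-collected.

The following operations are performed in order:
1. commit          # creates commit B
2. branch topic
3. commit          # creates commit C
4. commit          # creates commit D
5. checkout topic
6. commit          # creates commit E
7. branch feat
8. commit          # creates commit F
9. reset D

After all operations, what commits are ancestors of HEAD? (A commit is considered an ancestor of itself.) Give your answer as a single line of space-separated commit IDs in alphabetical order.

After op 1 (commit): HEAD=main@B [main=B]
After op 2 (branch): HEAD=main@B [main=B topic=B]
After op 3 (commit): HEAD=main@C [main=C topic=B]
After op 4 (commit): HEAD=main@D [main=D topic=B]
After op 5 (checkout): HEAD=topic@B [main=D topic=B]
After op 6 (commit): HEAD=topic@E [main=D topic=E]
After op 7 (branch): HEAD=topic@E [feat=E main=D topic=E]
After op 8 (commit): HEAD=topic@F [feat=E main=D topic=F]
After op 9 (reset): HEAD=topic@D [feat=E main=D topic=D]

Answer: A B C D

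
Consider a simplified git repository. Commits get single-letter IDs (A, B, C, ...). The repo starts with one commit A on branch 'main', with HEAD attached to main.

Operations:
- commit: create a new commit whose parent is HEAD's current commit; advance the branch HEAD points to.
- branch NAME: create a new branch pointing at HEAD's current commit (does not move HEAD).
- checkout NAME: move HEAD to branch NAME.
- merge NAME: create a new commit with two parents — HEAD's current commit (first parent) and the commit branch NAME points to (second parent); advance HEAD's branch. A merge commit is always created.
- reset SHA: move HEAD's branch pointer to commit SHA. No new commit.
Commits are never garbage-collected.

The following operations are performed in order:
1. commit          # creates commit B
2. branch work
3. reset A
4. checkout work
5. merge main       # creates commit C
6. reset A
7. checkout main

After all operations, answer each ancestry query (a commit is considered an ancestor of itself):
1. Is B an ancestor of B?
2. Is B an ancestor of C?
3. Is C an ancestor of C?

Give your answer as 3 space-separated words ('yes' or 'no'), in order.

After op 1 (commit): HEAD=main@B [main=B]
After op 2 (branch): HEAD=main@B [main=B work=B]
After op 3 (reset): HEAD=main@A [main=A work=B]
After op 4 (checkout): HEAD=work@B [main=A work=B]
After op 5 (merge): HEAD=work@C [main=A work=C]
After op 6 (reset): HEAD=work@A [main=A work=A]
After op 7 (checkout): HEAD=main@A [main=A work=A]
ancestors(B) = {A,B}; B in? yes
ancestors(C) = {A,B,C}; B in? yes
ancestors(C) = {A,B,C}; C in? yes

Answer: yes yes yes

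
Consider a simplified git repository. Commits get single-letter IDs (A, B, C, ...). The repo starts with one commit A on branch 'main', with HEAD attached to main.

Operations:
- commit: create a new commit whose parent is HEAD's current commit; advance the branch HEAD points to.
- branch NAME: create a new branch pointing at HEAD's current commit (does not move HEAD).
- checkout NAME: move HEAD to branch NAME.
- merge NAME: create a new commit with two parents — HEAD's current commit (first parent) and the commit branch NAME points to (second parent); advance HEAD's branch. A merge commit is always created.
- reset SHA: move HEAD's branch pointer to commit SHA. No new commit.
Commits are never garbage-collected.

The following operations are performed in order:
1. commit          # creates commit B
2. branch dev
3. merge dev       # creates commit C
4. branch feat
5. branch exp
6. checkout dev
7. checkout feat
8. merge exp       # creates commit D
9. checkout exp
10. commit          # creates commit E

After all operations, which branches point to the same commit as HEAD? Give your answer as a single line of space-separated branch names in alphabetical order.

After op 1 (commit): HEAD=main@B [main=B]
After op 2 (branch): HEAD=main@B [dev=B main=B]
After op 3 (merge): HEAD=main@C [dev=B main=C]
After op 4 (branch): HEAD=main@C [dev=B feat=C main=C]
After op 5 (branch): HEAD=main@C [dev=B exp=C feat=C main=C]
After op 6 (checkout): HEAD=dev@B [dev=B exp=C feat=C main=C]
After op 7 (checkout): HEAD=feat@C [dev=B exp=C feat=C main=C]
After op 8 (merge): HEAD=feat@D [dev=B exp=C feat=D main=C]
After op 9 (checkout): HEAD=exp@C [dev=B exp=C feat=D main=C]
After op 10 (commit): HEAD=exp@E [dev=B exp=E feat=D main=C]

Answer: exp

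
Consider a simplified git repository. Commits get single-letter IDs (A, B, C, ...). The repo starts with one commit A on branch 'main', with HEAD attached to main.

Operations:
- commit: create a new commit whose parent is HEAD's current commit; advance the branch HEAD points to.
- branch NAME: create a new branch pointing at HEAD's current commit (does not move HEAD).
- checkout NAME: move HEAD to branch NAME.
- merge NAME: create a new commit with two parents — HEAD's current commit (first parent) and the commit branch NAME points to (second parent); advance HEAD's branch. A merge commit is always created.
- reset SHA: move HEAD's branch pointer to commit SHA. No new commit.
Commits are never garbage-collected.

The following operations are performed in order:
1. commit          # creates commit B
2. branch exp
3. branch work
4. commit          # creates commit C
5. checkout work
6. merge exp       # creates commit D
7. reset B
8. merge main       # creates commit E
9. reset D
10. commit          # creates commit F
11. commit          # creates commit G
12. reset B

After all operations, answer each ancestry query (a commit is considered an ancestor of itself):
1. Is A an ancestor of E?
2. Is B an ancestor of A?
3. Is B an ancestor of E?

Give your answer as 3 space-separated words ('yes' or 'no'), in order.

After op 1 (commit): HEAD=main@B [main=B]
After op 2 (branch): HEAD=main@B [exp=B main=B]
After op 3 (branch): HEAD=main@B [exp=B main=B work=B]
After op 4 (commit): HEAD=main@C [exp=B main=C work=B]
After op 5 (checkout): HEAD=work@B [exp=B main=C work=B]
After op 6 (merge): HEAD=work@D [exp=B main=C work=D]
After op 7 (reset): HEAD=work@B [exp=B main=C work=B]
After op 8 (merge): HEAD=work@E [exp=B main=C work=E]
After op 9 (reset): HEAD=work@D [exp=B main=C work=D]
After op 10 (commit): HEAD=work@F [exp=B main=C work=F]
After op 11 (commit): HEAD=work@G [exp=B main=C work=G]
After op 12 (reset): HEAD=work@B [exp=B main=C work=B]
ancestors(E) = {A,B,C,E}; A in? yes
ancestors(A) = {A}; B in? no
ancestors(E) = {A,B,C,E}; B in? yes

Answer: yes no yes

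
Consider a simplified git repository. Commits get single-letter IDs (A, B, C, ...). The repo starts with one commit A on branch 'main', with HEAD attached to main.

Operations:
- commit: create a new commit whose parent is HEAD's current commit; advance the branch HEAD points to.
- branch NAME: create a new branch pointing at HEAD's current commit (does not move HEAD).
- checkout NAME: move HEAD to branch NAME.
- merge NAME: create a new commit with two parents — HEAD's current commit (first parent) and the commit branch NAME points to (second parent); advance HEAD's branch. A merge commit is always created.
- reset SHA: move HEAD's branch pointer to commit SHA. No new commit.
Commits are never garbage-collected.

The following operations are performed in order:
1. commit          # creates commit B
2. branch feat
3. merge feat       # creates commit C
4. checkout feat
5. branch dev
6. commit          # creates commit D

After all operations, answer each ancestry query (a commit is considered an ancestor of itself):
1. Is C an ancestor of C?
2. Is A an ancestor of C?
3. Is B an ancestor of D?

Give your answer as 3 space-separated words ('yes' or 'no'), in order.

Answer: yes yes yes

Derivation:
After op 1 (commit): HEAD=main@B [main=B]
After op 2 (branch): HEAD=main@B [feat=B main=B]
After op 3 (merge): HEAD=main@C [feat=B main=C]
After op 4 (checkout): HEAD=feat@B [feat=B main=C]
After op 5 (branch): HEAD=feat@B [dev=B feat=B main=C]
After op 6 (commit): HEAD=feat@D [dev=B feat=D main=C]
ancestors(C) = {A,B,C}; C in? yes
ancestors(C) = {A,B,C}; A in? yes
ancestors(D) = {A,B,D}; B in? yes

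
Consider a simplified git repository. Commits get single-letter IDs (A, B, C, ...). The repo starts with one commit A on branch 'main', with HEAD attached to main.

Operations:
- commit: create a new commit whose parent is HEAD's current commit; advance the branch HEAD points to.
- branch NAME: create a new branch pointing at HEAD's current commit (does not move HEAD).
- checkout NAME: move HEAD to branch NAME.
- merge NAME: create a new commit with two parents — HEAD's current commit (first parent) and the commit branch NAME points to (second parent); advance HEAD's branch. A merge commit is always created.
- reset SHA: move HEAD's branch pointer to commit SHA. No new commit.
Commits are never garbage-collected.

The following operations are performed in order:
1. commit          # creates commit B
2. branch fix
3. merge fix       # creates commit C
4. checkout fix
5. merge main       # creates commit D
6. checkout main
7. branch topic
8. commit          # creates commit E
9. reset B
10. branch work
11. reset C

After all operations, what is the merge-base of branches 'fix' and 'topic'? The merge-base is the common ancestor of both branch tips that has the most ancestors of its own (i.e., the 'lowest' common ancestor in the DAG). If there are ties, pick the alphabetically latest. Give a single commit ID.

Answer: C

Derivation:
After op 1 (commit): HEAD=main@B [main=B]
After op 2 (branch): HEAD=main@B [fix=B main=B]
After op 3 (merge): HEAD=main@C [fix=B main=C]
After op 4 (checkout): HEAD=fix@B [fix=B main=C]
After op 5 (merge): HEAD=fix@D [fix=D main=C]
After op 6 (checkout): HEAD=main@C [fix=D main=C]
After op 7 (branch): HEAD=main@C [fix=D main=C topic=C]
After op 8 (commit): HEAD=main@E [fix=D main=E topic=C]
After op 9 (reset): HEAD=main@B [fix=D main=B topic=C]
After op 10 (branch): HEAD=main@B [fix=D main=B topic=C work=B]
After op 11 (reset): HEAD=main@C [fix=D main=C topic=C work=B]
ancestors(fix=D): ['A', 'B', 'C', 'D']
ancestors(topic=C): ['A', 'B', 'C']
common: ['A', 'B', 'C']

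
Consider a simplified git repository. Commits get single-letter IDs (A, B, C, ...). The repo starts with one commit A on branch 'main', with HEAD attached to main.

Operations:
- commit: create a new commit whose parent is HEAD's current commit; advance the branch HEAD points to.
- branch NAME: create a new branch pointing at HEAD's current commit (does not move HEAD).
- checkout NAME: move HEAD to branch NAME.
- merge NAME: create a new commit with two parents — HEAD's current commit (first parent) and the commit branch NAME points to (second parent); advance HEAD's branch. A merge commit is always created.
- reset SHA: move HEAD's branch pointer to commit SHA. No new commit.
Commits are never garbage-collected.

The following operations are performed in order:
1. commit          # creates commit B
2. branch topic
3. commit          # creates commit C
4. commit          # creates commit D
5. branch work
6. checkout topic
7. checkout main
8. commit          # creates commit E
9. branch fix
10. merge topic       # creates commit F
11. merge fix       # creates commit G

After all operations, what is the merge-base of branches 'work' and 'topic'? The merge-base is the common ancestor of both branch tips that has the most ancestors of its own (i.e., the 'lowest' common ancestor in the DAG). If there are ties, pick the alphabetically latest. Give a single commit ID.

After op 1 (commit): HEAD=main@B [main=B]
After op 2 (branch): HEAD=main@B [main=B topic=B]
After op 3 (commit): HEAD=main@C [main=C topic=B]
After op 4 (commit): HEAD=main@D [main=D topic=B]
After op 5 (branch): HEAD=main@D [main=D topic=B work=D]
After op 6 (checkout): HEAD=topic@B [main=D topic=B work=D]
After op 7 (checkout): HEAD=main@D [main=D topic=B work=D]
After op 8 (commit): HEAD=main@E [main=E topic=B work=D]
After op 9 (branch): HEAD=main@E [fix=E main=E topic=B work=D]
After op 10 (merge): HEAD=main@F [fix=E main=F topic=B work=D]
After op 11 (merge): HEAD=main@G [fix=E main=G topic=B work=D]
ancestors(work=D): ['A', 'B', 'C', 'D']
ancestors(topic=B): ['A', 'B']
common: ['A', 'B']

Answer: B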